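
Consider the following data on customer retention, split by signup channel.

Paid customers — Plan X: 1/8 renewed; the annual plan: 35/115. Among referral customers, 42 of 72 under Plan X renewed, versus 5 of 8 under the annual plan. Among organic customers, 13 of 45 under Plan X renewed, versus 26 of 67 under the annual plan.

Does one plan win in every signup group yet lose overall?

Yes

Paid: Plan X 1/8 = 12.5%, the annual plan 35/115 = 30.4% → the annual plan
Referral: Plan X 42/72 = 58.3%, the annual plan 5/8 = 62.5% → the annual plan
Organic: Plan X 13/45 = 28.9%, the annual plan 26/67 = 38.8% → the annual plan
Overall: Plan X 56/125 = 44.8%, the annual plan 66/190 = 34.7% → Plan X
The annual plan wins each signup group but Plan X wins overall — the comparison reverses. The annual plan's customers skew toward paid, which has a lower base rate.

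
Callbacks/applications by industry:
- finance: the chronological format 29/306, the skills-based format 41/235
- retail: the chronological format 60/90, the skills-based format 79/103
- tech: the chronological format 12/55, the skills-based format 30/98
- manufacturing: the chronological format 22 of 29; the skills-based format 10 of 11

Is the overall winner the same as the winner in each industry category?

Finance: the chronological format 29/306 = 9.5%, the skills-based format 41/235 = 17.4% → the skills-based format
Retail: the chronological format 60/90 = 66.7%, the skills-based format 79/103 = 76.7% → the skills-based format
Tech: the chronological format 12/55 = 21.8%, the skills-based format 30/98 = 30.6% → the skills-based format
Manufacturing: the chronological format 22/29 = 75.9%, the skills-based format 10/11 = 90.9% → the skills-based format
Overall: the chronological format 123/480 = 25.6%, the skills-based format 160/447 = 35.8% → the skills-based format
The skills-based format wins overall and in every industry group — no reversal.

Yes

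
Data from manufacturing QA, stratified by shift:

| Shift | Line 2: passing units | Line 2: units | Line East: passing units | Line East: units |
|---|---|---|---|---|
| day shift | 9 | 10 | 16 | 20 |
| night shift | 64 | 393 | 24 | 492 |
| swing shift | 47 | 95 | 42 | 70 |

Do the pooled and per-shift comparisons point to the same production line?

Day shift: Line 2 9/10 = 90.0%, Line East 16/20 = 80.0% → Line 2
Night shift: Line 2 64/393 = 16.3%, Line East 24/492 = 4.9% → Line 2
Swing shift: Line 2 47/95 = 49.5%, Line East 42/70 = 60.0% → Line East
Overall: Line 2 120/498 = 24.1%, Line East 82/582 = 14.1% → Line 2
Neither sweeps: Line 2 wins 2 of 3 groups, Line East wins 1. Line 2 wins overall but not every group — no Simpson reversal.

No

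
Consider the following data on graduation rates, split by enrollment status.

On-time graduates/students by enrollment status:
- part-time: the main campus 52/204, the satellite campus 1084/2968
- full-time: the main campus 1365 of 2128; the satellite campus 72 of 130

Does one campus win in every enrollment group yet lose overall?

No

Part-time: the main campus 52/204 = 25.5%, the satellite campus 1084/2968 = 36.5% → the satellite campus
Full-time: the main campus 1365/2128 = 64.1%, the satellite campus 72/130 = 55.4% → the main campus
Overall: the main campus 1417/2332 = 60.8%, the satellite campus 1156/3098 = 37.3% → the main campus
Neither sweeps: the main campus wins 1 of 2 groups, the satellite campus wins 1. The main campus wins overall but not every group — no Simpson reversal.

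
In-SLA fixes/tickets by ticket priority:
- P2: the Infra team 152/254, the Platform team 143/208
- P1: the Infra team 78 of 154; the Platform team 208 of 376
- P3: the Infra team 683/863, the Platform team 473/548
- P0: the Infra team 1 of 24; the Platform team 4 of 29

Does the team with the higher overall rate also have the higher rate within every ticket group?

Yes

P2: the Infra team 152/254 = 59.8%, the Platform team 143/208 = 68.8% → the Platform team
P1: the Infra team 78/154 = 50.6%, the Platform team 208/376 = 55.3% → the Platform team
P3: the Infra team 683/863 = 79.1%, the Platform team 473/548 = 86.3% → the Platform team
P0: the Infra team 1/24 = 4.2%, the Platform team 4/29 = 13.8% → the Platform team
Overall: the Infra team 914/1295 = 70.6%, the Platform team 828/1161 = 71.3% → the Platform team
The Platform team wins overall and in every ticket group — no reversal.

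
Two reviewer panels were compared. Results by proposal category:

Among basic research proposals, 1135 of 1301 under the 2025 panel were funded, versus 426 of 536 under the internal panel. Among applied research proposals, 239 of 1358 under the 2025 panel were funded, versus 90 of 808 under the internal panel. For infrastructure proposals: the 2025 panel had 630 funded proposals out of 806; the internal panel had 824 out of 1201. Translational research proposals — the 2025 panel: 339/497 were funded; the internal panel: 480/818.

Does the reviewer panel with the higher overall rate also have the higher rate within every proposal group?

Yes

Basic research: the 2025 panel 1135/1301 = 87.2%, the internal panel 426/536 = 79.5% → the 2025 panel
Applied research: the 2025 panel 239/1358 = 17.6%, the internal panel 90/808 = 11.1% → the 2025 panel
Infrastructure: the 2025 panel 630/806 = 78.2%, the internal panel 824/1201 = 68.6% → the 2025 panel
Translational research: the 2025 panel 339/497 = 68.2%, the internal panel 480/818 = 58.7% → the 2025 panel
Overall: the 2025 panel 2343/3962 = 59.1%, the internal panel 1820/3363 = 54.1% → the 2025 panel
The 2025 panel wins overall and in every proposal group — no reversal.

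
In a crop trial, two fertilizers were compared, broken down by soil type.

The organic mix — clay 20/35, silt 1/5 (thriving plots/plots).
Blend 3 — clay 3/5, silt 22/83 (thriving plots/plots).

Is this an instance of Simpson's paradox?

Yes

Clay: the organic mix 20/35 = 57.1%, Blend 3 3/5 = 60.0% → Blend 3
Silt: the organic mix 1/5 = 20.0%, Blend 3 22/83 = 26.5% → Blend 3
Overall: the organic mix 21/40 = 52.5%, Blend 3 25/88 = 28.4% → the organic mix
Blend 3 wins each soil group but the organic mix wins overall — the comparison reverses. Blend 3's plots skew toward silt, which has a lower base rate.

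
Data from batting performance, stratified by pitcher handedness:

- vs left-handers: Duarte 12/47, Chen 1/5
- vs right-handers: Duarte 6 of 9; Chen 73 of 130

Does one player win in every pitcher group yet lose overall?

Vs left-handers: Duarte 12/47 = 25.5%, Chen 1/5 = 20.0% → Duarte
Vs right-handers: Duarte 6/9 = 66.7%, Chen 73/130 = 56.2% → Duarte
Overall: Duarte 18/56 = 32.1%, Chen 74/135 = 54.8% → Chen
Duarte wins each pitcher group but Chen wins overall — the comparison reverses. Duarte's at-bats skew toward vs left-handers, which has a lower base rate.

Yes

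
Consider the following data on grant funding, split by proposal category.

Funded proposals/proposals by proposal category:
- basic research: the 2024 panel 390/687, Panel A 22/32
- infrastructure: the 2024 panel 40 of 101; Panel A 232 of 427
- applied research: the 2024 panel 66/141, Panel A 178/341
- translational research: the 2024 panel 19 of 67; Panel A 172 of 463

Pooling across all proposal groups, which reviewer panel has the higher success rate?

the 2024 panel

Basic research: the 2024 panel 390/687 = 56.8%, Panel A 22/32 = 68.8% → Panel A
Infrastructure: the 2024 panel 40/101 = 39.6%, Panel A 232/427 = 54.3% → Panel A
Applied research: the 2024 panel 66/141 = 46.8%, Panel A 178/341 = 52.2% → Panel A
Translational research: the 2024 panel 19/67 = 28.4%, Panel A 172/463 = 37.1% → Panel A
Overall: the 2024 panel 515/996 = 51.7%, Panel A 604/1263 = 47.8% → the 2024 panel
(Panel A wins every proposal group but the 2024 panel wins overall — Panel A's proposals skew toward the low-rate translational research group.)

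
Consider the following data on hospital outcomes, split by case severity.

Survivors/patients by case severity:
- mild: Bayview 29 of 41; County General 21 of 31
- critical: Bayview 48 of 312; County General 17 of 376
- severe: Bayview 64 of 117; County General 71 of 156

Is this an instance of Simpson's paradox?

Mild: Bayview 29/41 = 70.7%, County General 21/31 = 67.7% → Bayview
Critical: Bayview 48/312 = 15.4%, County General 17/376 = 4.5% → Bayview
Severe: Bayview 64/117 = 54.7%, County General 71/156 = 45.5% → Bayview
Overall: Bayview 141/470 = 30.0%, County General 109/563 = 19.4% → Bayview
Bayview wins overall and in every case group — no reversal.

No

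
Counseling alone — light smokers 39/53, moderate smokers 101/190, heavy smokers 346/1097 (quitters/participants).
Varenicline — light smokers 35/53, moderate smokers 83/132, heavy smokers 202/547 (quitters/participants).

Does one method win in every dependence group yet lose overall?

Light smokers: counseling alone 39/53 = 73.6%, varenicline 35/53 = 66.0% → counseling alone
Moderate smokers: counseling alone 101/190 = 53.2%, varenicline 83/132 = 62.9% → varenicline
Heavy smokers: counseling alone 346/1097 = 31.5%, varenicline 202/547 = 36.9% → varenicline
Overall: counseling alone 486/1340 = 36.3%, varenicline 320/732 = 43.7% → varenicline
Neither sweeps: counseling alone wins 1 of 3 groups, varenicline wins 2. Varenicline wins overall but not every group — no Simpson reversal.

No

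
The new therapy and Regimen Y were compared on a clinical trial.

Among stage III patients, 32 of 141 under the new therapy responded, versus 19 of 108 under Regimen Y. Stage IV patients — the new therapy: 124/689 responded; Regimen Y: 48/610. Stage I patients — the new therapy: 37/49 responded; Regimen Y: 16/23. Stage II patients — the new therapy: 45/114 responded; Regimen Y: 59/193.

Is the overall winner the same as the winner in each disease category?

Yes

Stage III: the new therapy 32/141 = 22.7%, Regimen Y 19/108 = 17.6% → the new therapy
Stage IV: the new therapy 124/689 = 18.0%, Regimen Y 48/610 = 7.9% → the new therapy
Stage I: the new therapy 37/49 = 75.5%, Regimen Y 16/23 = 69.6% → the new therapy
Stage II: the new therapy 45/114 = 39.5%, Regimen Y 59/193 = 30.6% → the new therapy
Overall: the new therapy 238/993 = 24.0%, Regimen Y 142/934 = 15.2% → the new therapy
The new therapy wins overall and in every disease group — no reversal.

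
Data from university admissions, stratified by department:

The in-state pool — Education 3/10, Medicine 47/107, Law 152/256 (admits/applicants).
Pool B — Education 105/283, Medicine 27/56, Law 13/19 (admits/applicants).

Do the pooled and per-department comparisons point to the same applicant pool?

No

Education: the in-state pool 3/10 = 30.0%, Pool B 105/283 = 37.1% → Pool B
Medicine: the in-state pool 47/107 = 43.9%, Pool B 27/56 = 48.2% → Pool B
Law: the in-state pool 152/256 = 59.4%, Pool B 13/19 = 68.4% → Pool B
Overall: the in-state pool 202/373 = 54.2%, Pool B 145/358 = 40.5% → the in-state pool
Pool B wins each department group but the in-state pool wins overall — the comparison reverses. Pool B's applicants skew toward Education, which has a lower base rate.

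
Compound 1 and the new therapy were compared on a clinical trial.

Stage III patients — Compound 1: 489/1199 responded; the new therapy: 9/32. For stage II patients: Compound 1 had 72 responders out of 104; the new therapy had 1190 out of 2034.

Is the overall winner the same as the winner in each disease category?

No

Stage III: Compound 1 489/1199 = 40.8%, the new therapy 9/32 = 28.1% → Compound 1
Stage II: Compound 1 72/104 = 69.2%, the new therapy 1190/2034 = 58.5% → Compound 1
Overall: Compound 1 561/1303 = 43.1%, the new therapy 1199/2066 = 58.0% → the new therapy
Compound 1 wins each disease group but the new therapy wins overall — the comparison reverses. Compound 1's patients skew toward stage III, which has a lower base rate.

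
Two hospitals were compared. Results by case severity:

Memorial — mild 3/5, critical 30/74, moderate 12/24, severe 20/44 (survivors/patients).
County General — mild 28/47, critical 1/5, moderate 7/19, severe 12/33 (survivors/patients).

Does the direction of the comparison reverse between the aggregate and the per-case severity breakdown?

Mild: Memorial 3/5 = 60.0%, County General 28/47 = 59.6% → Memorial
Critical: Memorial 30/74 = 40.5%, County General 1/5 = 20.0% → Memorial
Moderate: Memorial 12/24 = 50.0%, County General 7/19 = 36.8% → Memorial
Severe: Memorial 20/44 = 45.5%, County General 12/33 = 36.4% → Memorial
Overall: Memorial 65/147 = 44.2%, County General 48/104 = 46.2% → County General
Memorial wins each case group but County General wins overall — the comparison reverses. Memorial's patients skew toward critical, which has a lower base rate.

Yes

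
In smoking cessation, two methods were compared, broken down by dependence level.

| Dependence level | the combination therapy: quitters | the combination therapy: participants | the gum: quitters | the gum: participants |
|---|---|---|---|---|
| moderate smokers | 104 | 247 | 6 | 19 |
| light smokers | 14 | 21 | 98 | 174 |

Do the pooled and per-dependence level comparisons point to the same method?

No

Moderate smokers: the combination therapy 104/247 = 42.1%, the gum 6/19 = 31.6% → the combination therapy
Light smokers: the combination therapy 14/21 = 66.7%, the gum 98/174 = 56.3% → the combination therapy
Overall: the combination therapy 118/268 = 44.0%, the gum 104/193 = 53.9% → the gum
The combination therapy wins each dependence group but the gum wins overall — the comparison reverses. The combination therapy's participants skew toward moderate smokers, which has a lower base rate.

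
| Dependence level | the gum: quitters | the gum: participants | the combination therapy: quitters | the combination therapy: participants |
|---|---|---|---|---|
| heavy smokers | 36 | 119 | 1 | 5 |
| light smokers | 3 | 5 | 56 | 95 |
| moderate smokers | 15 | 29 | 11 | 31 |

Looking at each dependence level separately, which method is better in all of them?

Heavy smokers: the gum 36/119 = 30.3%, the combination therapy 1/5 = 20.0% → the gum
Light smokers: the gum 3/5 = 60.0%, the combination therapy 56/95 = 58.9% → the gum
Moderate smokers: the gum 15/29 = 51.7%, the combination therapy 11/31 = 35.5% → the gum
The gum has the higher rate in all 3 groups.

the gum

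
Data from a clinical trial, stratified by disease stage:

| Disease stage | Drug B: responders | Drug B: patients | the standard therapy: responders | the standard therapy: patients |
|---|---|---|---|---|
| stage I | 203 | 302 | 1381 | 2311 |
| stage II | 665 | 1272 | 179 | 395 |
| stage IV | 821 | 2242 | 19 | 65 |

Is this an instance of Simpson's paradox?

Yes

Stage I: Drug B 203/302 = 67.2%, the standard therapy 1381/2311 = 59.8% → Drug B
Stage II: Drug B 665/1272 = 52.3%, the standard therapy 179/395 = 45.3% → Drug B
Stage IV: Drug B 821/2242 = 36.6%, the standard therapy 19/65 = 29.2% → Drug B
Overall: Drug B 1689/3816 = 44.3%, the standard therapy 1579/2771 = 57.0% → the standard therapy
Drug B wins each disease group but the standard therapy wins overall — the comparison reverses. Drug B's patients skew toward stage IV, which has a lower base rate.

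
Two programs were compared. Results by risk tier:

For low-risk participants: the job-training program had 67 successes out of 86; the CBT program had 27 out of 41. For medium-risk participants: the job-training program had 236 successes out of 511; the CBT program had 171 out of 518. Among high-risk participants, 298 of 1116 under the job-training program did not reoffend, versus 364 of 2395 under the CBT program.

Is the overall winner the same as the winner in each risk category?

Yes

Low-risk: the job-training program 67/86 = 77.9%, the CBT program 27/41 = 65.9% → the job-training program
Medium-risk: the job-training program 236/511 = 46.2%, the CBT program 171/518 = 33.0% → the job-training program
High-risk: the job-training program 298/1116 = 26.7%, the CBT program 364/2395 = 15.2% → the job-training program
Overall: the job-training program 601/1713 = 35.1%, the CBT program 562/2954 = 19.0% → the job-training program
The job-training program wins overall and in every risk group — no reversal.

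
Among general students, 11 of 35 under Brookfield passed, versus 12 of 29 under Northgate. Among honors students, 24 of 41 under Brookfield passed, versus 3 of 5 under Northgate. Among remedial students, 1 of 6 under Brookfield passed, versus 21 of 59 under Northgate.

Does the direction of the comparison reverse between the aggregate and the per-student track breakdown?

General: Brookfield 11/35 = 31.4%, Northgate 12/29 = 41.4% → Northgate
Honors: Brookfield 24/41 = 58.5%, Northgate 3/5 = 60.0% → Northgate
Remedial: Brookfield 1/6 = 16.7%, Northgate 21/59 = 35.6% → Northgate
Overall: Brookfield 36/82 = 43.9%, Northgate 36/93 = 38.7% → Brookfield
Northgate wins each student group but Brookfield wins overall — the comparison reverses. Northgate's students skew toward remedial, which has a lower base rate.

Yes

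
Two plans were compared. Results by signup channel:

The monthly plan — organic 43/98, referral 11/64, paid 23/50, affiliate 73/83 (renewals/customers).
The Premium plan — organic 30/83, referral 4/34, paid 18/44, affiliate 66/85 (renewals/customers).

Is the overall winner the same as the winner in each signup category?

Organic: the monthly plan 43/98 = 43.9%, the Premium plan 30/83 = 36.1% → the monthly plan
Referral: the monthly plan 11/64 = 17.2%, the Premium plan 4/34 = 11.8% → the monthly plan
Paid: the monthly plan 23/50 = 46.0%, the Premium plan 18/44 = 40.9% → the monthly plan
Affiliate: the monthly plan 73/83 = 88.0%, the Premium plan 66/85 = 77.6% → the monthly plan
Overall: the monthly plan 150/295 = 50.8%, the Premium plan 118/246 = 48.0% → the monthly plan
The monthly plan wins overall and in every signup group — no reversal.

Yes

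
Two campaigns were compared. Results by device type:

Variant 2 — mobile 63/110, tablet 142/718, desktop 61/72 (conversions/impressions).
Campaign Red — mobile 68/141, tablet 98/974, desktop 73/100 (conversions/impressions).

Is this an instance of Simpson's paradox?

Mobile: Variant 2 63/110 = 57.3%, Campaign Red 68/141 = 48.2% → Variant 2
Tablet: Variant 2 142/718 = 19.8%, Campaign Red 98/974 = 10.1% → Variant 2
Desktop: Variant 2 61/72 = 84.7%, Campaign Red 73/100 = 73.0% → Variant 2
Overall: Variant 2 266/900 = 29.6%, Campaign Red 239/1215 = 19.7% → Variant 2
Variant 2 wins overall and in every device group — no reversal.

No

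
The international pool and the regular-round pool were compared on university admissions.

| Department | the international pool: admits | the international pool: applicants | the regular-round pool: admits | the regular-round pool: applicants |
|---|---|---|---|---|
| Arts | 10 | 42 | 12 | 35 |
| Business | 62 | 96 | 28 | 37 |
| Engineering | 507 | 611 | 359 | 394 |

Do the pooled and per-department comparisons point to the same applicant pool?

Arts: the international pool 10/42 = 23.8%, the regular-round pool 12/35 = 34.3% → the regular-round pool
Business: the international pool 62/96 = 64.6%, the regular-round pool 28/37 = 75.7% → the regular-round pool
Engineering: the international pool 507/611 = 83.0%, the regular-round pool 359/394 = 91.1% → the regular-round pool
Overall: the international pool 579/749 = 77.3%, the regular-round pool 399/466 = 85.6% → the regular-round pool
The regular-round pool wins overall and in every department group — no reversal.

Yes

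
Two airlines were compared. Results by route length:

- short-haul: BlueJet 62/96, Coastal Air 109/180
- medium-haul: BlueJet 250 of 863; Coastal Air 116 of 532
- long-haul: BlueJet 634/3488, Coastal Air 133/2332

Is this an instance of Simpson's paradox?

No

Short-haul: BlueJet 62/96 = 64.6%, Coastal Air 109/180 = 60.6% → BlueJet
Medium-haul: BlueJet 250/863 = 29.0%, Coastal Air 116/532 = 21.8% → BlueJet
Long-haul: BlueJet 634/3488 = 18.2%, Coastal Air 133/2332 = 5.7% → BlueJet
Overall: BlueJet 946/4447 = 21.3%, Coastal Air 358/3044 = 11.8% → BlueJet
BlueJet wins overall and in every route group — no reversal.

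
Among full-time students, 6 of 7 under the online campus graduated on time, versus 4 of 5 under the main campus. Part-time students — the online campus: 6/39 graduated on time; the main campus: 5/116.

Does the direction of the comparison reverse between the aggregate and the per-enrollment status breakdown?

Full-time: the online campus 6/7 = 85.7%, the main campus 4/5 = 80.0% → the online campus
Part-time: the online campus 6/39 = 15.4%, the main campus 5/116 = 4.3% → the online campus
Overall: the online campus 12/46 = 26.1%, the main campus 9/121 = 7.4% → the online campus
The online campus wins overall and in every enrollment group — no reversal.

No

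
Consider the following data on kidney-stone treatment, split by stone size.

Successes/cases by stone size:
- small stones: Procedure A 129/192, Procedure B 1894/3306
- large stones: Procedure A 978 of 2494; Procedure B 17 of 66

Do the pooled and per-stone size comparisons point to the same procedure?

Small stones: Procedure A 129/192 = 67.2%, Procedure B 1894/3306 = 57.3% → Procedure A
Large stones: Procedure A 978/2494 = 39.2%, Procedure B 17/66 = 25.8% → Procedure A
Overall: Procedure A 1107/2686 = 41.2%, Procedure B 1911/3372 = 56.7% → Procedure B
Procedure A wins each stone group but Procedure B wins overall — the comparison reverses. Procedure A's cases skew toward large stones, which has a lower base rate.

No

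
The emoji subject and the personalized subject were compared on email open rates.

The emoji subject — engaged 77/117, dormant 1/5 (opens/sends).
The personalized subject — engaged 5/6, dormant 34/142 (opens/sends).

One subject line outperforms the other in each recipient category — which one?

Engaged: the emoji subject 77/117 = 65.8%, the personalized subject 5/6 = 83.3% → the personalized subject
Dormant: the emoji subject 1/5 = 20.0%, the personalized subject 34/142 = 23.9% → the personalized subject
The personalized subject has the higher rate in both groups.

the personalized subject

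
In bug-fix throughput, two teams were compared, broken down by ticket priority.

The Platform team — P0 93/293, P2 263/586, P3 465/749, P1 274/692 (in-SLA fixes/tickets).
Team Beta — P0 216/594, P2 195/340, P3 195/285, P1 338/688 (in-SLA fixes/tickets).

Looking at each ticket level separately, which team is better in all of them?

P0: the Platform team 93/293 = 31.7%, Team Beta 216/594 = 36.4% → Team Beta
P2: the Platform team 263/586 = 44.9%, Team Beta 195/340 = 57.4% → Team Beta
P3: the Platform team 465/749 = 62.1%, Team Beta 195/285 = 68.4% → Team Beta
P1: the Platform team 274/692 = 39.6%, Team Beta 338/688 = 49.1% → Team Beta
Team Beta has the higher rate in all 4 groups.

Team Beta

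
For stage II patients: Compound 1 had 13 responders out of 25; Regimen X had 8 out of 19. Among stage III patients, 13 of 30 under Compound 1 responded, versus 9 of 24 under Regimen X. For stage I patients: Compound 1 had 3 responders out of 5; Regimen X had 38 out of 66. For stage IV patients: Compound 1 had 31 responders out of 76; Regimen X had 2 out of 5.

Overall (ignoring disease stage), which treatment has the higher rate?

Regimen X

Stage II: Compound 1 13/25 = 52.0%, Regimen X 8/19 = 42.1% → Compound 1
Stage III: Compound 1 13/30 = 43.3%, Regimen X 9/24 = 37.5% → Compound 1
Stage I: Compound 1 3/5 = 60.0%, Regimen X 38/66 = 57.6% → Compound 1
Stage IV: Compound 1 31/76 = 40.8%, Regimen X 2/5 = 40.0% → Compound 1
Overall: Compound 1 60/136 = 44.1%, Regimen X 57/114 = 50.0% → Regimen X
(Compound 1 wins every disease group but Regimen X wins overall — Compound 1's patients skew toward the low-rate stage IV group.)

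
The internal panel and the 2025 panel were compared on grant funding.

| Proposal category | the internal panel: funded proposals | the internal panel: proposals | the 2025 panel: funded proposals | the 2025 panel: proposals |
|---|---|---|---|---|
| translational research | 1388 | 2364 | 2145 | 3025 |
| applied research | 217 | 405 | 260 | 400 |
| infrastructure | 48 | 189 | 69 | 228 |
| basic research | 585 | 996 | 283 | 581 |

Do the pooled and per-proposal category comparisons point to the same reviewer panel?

No

Translational research: the internal panel 1388/2364 = 58.7%, the 2025 panel 2145/3025 = 70.9% → the 2025 panel
Applied research: the internal panel 217/405 = 53.6%, the 2025 panel 260/400 = 65.0% → the 2025 panel
Infrastructure: the internal panel 48/189 = 25.4%, the 2025 panel 69/228 = 30.3% → the 2025 panel
Basic research: the internal panel 585/996 = 58.7%, the 2025 panel 283/581 = 48.7% → the internal panel
Overall: the internal panel 2238/3954 = 56.6%, the 2025 panel 2757/4234 = 65.1% → the 2025 panel
Neither sweeps: the internal panel wins 1 of 4 groups, the 2025 panel wins 3. The 2025 panel wins overall but not every group — no Simpson reversal.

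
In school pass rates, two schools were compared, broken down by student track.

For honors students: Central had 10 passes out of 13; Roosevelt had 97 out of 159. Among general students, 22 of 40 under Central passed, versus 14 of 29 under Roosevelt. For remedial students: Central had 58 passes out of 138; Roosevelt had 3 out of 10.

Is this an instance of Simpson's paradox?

Yes

Honors: Central 10/13 = 76.9%, Roosevelt 97/159 = 61.0% → Central
General: Central 22/40 = 55.0%, Roosevelt 14/29 = 48.3% → Central
Remedial: Central 58/138 = 42.0%, Roosevelt 3/10 = 30.0% → Central
Overall: Central 90/191 = 47.1%, Roosevelt 114/198 = 57.6% → Roosevelt
Central wins each student group but Roosevelt wins overall — the comparison reverses. Central's students skew toward remedial, which has a lower base rate.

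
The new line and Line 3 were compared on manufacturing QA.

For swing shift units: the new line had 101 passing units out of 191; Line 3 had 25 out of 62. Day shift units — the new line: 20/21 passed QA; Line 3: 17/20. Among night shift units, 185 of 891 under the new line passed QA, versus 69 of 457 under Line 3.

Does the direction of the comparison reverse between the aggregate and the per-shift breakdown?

No

Swing shift: the new line 101/191 = 52.9%, Line 3 25/62 = 40.3% → the new line
Day shift: the new line 20/21 = 95.2%, Line 3 17/20 = 85.0% → the new line
Night shift: the new line 185/891 = 20.8%, Line 3 69/457 = 15.1% → the new line
Overall: the new line 306/1103 = 27.7%, Line 3 111/539 = 20.6% → the new line
The new line wins overall and in every shift group — no reversal.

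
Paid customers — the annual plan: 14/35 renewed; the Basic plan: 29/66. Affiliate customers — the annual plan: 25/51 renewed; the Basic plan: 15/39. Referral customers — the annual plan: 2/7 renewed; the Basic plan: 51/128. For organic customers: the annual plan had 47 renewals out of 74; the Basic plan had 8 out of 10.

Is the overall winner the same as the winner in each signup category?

Paid: the annual plan 14/35 = 40.0%, the Basic plan 29/66 = 43.9% → the Basic plan
Affiliate: the annual plan 25/51 = 49.0%, the Basic plan 15/39 = 38.5% → the annual plan
Referral: the annual plan 2/7 = 28.6%, the Basic plan 51/128 = 39.8% → the Basic plan
Organic: the annual plan 47/74 = 63.5%, the Basic plan 8/10 = 80.0% → the Basic plan
Overall: the annual plan 88/167 = 52.7%, the Basic plan 103/243 = 42.4% → the annual plan
Neither sweeps: the annual plan wins 1 of 4 groups, the Basic plan wins 3. The annual plan wins overall but not every group — no Simpson reversal.

No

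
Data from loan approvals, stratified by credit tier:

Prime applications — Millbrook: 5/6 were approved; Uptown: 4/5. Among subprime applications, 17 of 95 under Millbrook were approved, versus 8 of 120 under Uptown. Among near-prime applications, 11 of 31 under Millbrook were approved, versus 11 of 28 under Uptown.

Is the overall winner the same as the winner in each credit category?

Prime: Millbrook 5/6 = 83.3%, Uptown 4/5 = 80.0% → Millbrook
Subprime: Millbrook 17/95 = 17.9%, Uptown 8/120 = 6.7% → Millbrook
Near-prime: Millbrook 11/31 = 35.5%, Uptown 11/28 = 39.3% → Uptown
Overall: Millbrook 33/132 = 25.0%, Uptown 23/153 = 15.0% → Millbrook
Neither sweeps: Millbrook wins 2 of 3 groups, Uptown wins 1. Millbrook wins overall but not every group — no Simpson reversal.

No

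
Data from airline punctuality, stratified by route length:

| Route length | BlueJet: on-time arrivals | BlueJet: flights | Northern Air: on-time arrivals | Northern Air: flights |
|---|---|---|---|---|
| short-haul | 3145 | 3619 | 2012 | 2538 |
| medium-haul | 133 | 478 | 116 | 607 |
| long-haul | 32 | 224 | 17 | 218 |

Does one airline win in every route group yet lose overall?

No

Short-haul: BlueJet 3145/3619 = 86.9%, Northern Air 2012/2538 = 79.3% → BlueJet
Medium-haul: BlueJet 133/478 = 27.8%, Northern Air 116/607 = 19.1% → BlueJet
Long-haul: BlueJet 32/224 = 14.3%, Northern Air 17/218 = 7.8% → BlueJet
Overall: BlueJet 3310/4321 = 76.6%, Northern Air 2145/3363 = 63.8% → BlueJet
BlueJet wins overall and in every route group — no reversal.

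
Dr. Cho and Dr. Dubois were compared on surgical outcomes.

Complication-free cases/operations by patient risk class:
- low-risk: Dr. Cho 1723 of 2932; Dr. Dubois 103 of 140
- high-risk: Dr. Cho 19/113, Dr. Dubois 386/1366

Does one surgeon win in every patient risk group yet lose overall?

Low-risk: Dr. Cho 1723/2932 = 58.8%, Dr. Dubois 103/140 = 73.6% → Dr. Dubois
High-risk: Dr. Cho 19/113 = 16.8%, Dr. Dubois 386/1366 = 28.3% → Dr. Dubois
Overall: Dr. Cho 1742/3045 = 57.2%, Dr. Dubois 489/1506 = 32.5% → Dr. Cho
Dr. Dubois wins each patient risk group but Dr. Cho wins overall — the comparison reverses. Dr. Dubois's operations skew toward high-risk, which has a lower base rate.

Yes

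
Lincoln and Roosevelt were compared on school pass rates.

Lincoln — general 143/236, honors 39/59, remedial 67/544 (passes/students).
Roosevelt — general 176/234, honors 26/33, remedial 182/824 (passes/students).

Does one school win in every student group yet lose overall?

No

General: Lincoln 143/236 = 60.6%, Roosevelt 176/234 = 75.2% → Roosevelt
Honors: Lincoln 39/59 = 66.1%, Roosevelt 26/33 = 78.8% → Roosevelt
Remedial: Lincoln 67/544 = 12.3%, Roosevelt 182/824 = 22.1% → Roosevelt
Overall: Lincoln 249/839 = 29.7%, Roosevelt 384/1091 = 35.2% → Roosevelt
Roosevelt wins overall and in every student group — no reversal.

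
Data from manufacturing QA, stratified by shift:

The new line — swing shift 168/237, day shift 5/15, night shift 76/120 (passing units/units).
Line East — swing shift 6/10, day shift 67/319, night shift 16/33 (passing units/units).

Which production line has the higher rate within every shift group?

the new line

Swing shift: the new line 168/237 = 70.9%, Line East 6/10 = 60.0% → the new line
Day shift: the new line 5/15 = 33.3%, Line East 67/319 = 21.0% → the new line
Night shift: the new line 76/120 = 63.3%, Line East 16/33 = 48.5% → the new line
The new line has the higher rate in all 3 groups.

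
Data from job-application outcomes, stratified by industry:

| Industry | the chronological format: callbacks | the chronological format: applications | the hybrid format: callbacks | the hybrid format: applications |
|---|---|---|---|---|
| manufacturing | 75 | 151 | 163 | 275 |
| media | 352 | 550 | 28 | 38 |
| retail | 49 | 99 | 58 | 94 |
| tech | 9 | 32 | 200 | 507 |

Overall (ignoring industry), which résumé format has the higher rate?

the chronological format

Manufacturing: the chronological format 75/151 = 49.7%, the hybrid format 163/275 = 59.3% → the hybrid format
Media: the chronological format 352/550 = 64.0%, the hybrid format 28/38 = 73.7% → the hybrid format
Retail: the chronological format 49/99 = 49.5%, the hybrid format 58/94 = 61.7% → the hybrid format
Tech: the chronological format 9/32 = 28.1%, the hybrid format 200/507 = 39.4% → the hybrid format
Overall: the chronological format 485/832 = 58.3%, the hybrid format 449/914 = 49.1% → the chronological format
(The hybrid format wins every industry group but the chronological format wins overall — the hybrid format's applications skew toward the low-rate tech group.)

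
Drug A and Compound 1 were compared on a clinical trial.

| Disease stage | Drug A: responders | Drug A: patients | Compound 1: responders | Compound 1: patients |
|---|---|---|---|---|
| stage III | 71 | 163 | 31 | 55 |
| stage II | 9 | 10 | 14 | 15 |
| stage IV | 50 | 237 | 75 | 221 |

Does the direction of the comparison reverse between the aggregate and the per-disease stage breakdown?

Stage III: Drug A 71/163 = 43.6%, Compound 1 31/55 = 56.4% → Compound 1
Stage II: Drug A 9/10 = 90.0%, Compound 1 14/15 = 93.3% → Compound 1
Stage IV: Drug A 50/237 = 21.1%, Compound 1 75/221 = 33.9% → Compound 1
Overall: Drug A 130/410 = 31.7%, Compound 1 120/291 = 41.2% → Compound 1
Compound 1 wins overall and in every disease group — no reversal.

No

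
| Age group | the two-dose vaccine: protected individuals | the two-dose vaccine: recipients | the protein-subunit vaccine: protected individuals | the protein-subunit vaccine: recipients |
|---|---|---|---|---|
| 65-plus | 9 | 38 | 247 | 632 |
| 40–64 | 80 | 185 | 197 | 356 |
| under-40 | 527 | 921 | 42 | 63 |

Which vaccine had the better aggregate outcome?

the two-dose vaccine

65-plus: the two-dose vaccine 9/38 = 23.7%, the protein-subunit vaccine 247/632 = 39.1% → the protein-subunit vaccine
40–64: the two-dose vaccine 80/185 = 43.2%, the protein-subunit vaccine 197/356 = 55.3% → the protein-subunit vaccine
Under-40: the two-dose vaccine 527/921 = 57.2%, the protein-subunit vaccine 42/63 = 66.7% → the protein-subunit vaccine
Overall: the two-dose vaccine 616/1144 = 53.8%, the protein-subunit vaccine 486/1051 = 46.2% → the two-dose vaccine
(The protein-subunit vaccine wins every age group but the two-dose vaccine wins overall — the protein-subunit vaccine's recipients skew toward the low-rate 65-plus group.)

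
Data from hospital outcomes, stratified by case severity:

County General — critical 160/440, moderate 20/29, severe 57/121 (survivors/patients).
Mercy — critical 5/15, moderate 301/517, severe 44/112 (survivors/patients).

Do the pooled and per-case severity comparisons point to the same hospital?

No

Critical: County General 160/440 = 36.4%, Mercy 5/15 = 33.3% → County General
Moderate: County General 20/29 = 69.0%, Mercy 301/517 = 58.2% → County General
Severe: County General 57/121 = 47.1%, Mercy 44/112 = 39.3% → County General
Overall: County General 237/590 = 40.2%, Mercy 350/644 = 54.3% → Mercy
County General wins each case group but Mercy wins overall — the comparison reverses. County General's patients skew toward critical, which has a lower base rate.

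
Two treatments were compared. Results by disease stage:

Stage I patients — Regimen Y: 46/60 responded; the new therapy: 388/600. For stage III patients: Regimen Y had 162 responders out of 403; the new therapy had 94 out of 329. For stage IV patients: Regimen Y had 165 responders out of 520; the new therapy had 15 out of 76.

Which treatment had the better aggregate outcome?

the new therapy

Stage I: Regimen Y 46/60 = 76.7%, the new therapy 388/600 = 64.7% → Regimen Y
Stage III: Regimen Y 162/403 = 40.2%, the new therapy 94/329 = 28.6% → Regimen Y
Stage IV: Regimen Y 165/520 = 31.7%, the new therapy 15/76 = 19.7% → Regimen Y
Overall: Regimen Y 373/983 = 37.9%, the new therapy 497/1005 = 49.5% → the new therapy
(Regimen Y wins every disease group but the new therapy wins overall — Regimen Y's patients skew toward the low-rate stage IV group.)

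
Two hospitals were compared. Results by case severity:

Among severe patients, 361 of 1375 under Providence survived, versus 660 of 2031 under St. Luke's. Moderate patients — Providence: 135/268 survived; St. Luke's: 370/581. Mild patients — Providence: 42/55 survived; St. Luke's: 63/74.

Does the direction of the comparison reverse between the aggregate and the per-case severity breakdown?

Severe: Providence 361/1375 = 26.3%, St. Luke's 660/2031 = 32.5% → St. Luke's
Moderate: Providence 135/268 = 50.4%, St. Luke's 370/581 = 63.7% → St. Luke's
Mild: Providence 42/55 = 76.4%, St. Luke's 63/74 = 85.1% → St. Luke's
Overall: Providence 538/1698 = 31.7%, St. Luke's 1093/2686 = 40.7% → St. Luke's
St. Luke's wins overall and in every case group — no reversal.

No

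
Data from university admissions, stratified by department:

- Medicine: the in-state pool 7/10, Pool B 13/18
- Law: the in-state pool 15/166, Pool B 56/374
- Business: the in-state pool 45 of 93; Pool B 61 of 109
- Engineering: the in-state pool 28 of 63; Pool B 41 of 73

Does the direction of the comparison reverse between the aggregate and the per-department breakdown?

No

Medicine: the in-state pool 7/10 = 70.0%, Pool B 13/18 = 72.2% → Pool B
Law: the in-state pool 15/166 = 9.0%, Pool B 56/374 = 15.0% → Pool B
Business: the in-state pool 45/93 = 48.4%, Pool B 61/109 = 56.0% → Pool B
Engineering: the in-state pool 28/63 = 44.4%, Pool B 41/73 = 56.2% → Pool B
Overall: the in-state pool 95/332 = 28.6%, Pool B 171/574 = 29.8% → Pool B
Pool B wins overall and in every department group — no reversal.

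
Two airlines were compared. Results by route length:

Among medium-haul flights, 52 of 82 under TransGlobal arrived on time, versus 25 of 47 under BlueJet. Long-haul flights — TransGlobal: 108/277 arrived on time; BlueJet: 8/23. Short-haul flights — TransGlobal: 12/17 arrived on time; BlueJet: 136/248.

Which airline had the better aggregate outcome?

BlueJet

Medium-haul: TransGlobal 52/82 = 63.4%, BlueJet 25/47 = 53.2% → TransGlobal
Long-haul: TransGlobal 108/277 = 39.0%, BlueJet 8/23 = 34.8% → TransGlobal
Short-haul: TransGlobal 12/17 = 70.6%, BlueJet 136/248 = 54.8% → TransGlobal
Overall: TransGlobal 172/376 = 45.7%, BlueJet 169/318 = 53.1% → BlueJet
(TransGlobal wins every route group but BlueJet wins overall — TransGlobal's flights skew toward the low-rate long-haul group.)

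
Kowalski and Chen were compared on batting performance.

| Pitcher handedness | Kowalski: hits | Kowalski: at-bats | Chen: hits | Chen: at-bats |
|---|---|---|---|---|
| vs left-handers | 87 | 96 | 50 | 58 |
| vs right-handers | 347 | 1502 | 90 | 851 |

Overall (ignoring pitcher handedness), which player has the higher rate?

Kowalski

Vs left-handers: Kowalski 87/96 = 90.6%, Chen 50/58 = 86.2% → Kowalski
Vs right-handers: Kowalski 347/1502 = 23.1%, Chen 90/851 = 10.6% → Kowalski
Overall: Kowalski 434/1598 = 27.2%, Chen 140/909 = 15.4% → Kowalski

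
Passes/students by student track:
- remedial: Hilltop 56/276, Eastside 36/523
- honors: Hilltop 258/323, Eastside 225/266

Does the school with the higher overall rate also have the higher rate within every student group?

No

Remedial: Hilltop 56/276 = 20.3%, Eastside 36/523 = 6.9% → Hilltop
Honors: Hilltop 258/323 = 79.9%, Eastside 225/266 = 84.6% → Eastside
Overall: Hilltop 314/599 = 52.4%, Eastside 261/789 = 33.1% → Hilltop
Neither sweeps: Hilltop wins 1 of 2 groups, Eastside wins 1. Hilltop wins overall but not every group — no Simpson reversal.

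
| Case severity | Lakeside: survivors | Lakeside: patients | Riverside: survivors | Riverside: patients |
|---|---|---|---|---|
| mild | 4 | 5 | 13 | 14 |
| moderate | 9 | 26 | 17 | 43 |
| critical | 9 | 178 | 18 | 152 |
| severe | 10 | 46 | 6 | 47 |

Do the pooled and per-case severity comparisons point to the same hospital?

Mild: Lakeside 4/5 = 80.0%, Riverside 13/14 = 92.9% → Riverside
Moderate: Lakeside 9/26 = 34.6%, Riverside 17/43 = 39.5% → Riverside
Critical: Lakeside 9/178 = 5.1%, Riverside 18/152 = 11.8% → Riverside
Severe: Lakeside 10/46 = 21.7%, Riverside 6/47 = 12.8% → Lakeside
Overall: Lakeside 32/255 = 12.5%, Riverside 54/256 = 21.1% → Riverside
Neither sweeps: Lakeside wins 1 of 4 groups, Riverside wins 3. Riverside wins overall but not every group — no Simpson reversal.

No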